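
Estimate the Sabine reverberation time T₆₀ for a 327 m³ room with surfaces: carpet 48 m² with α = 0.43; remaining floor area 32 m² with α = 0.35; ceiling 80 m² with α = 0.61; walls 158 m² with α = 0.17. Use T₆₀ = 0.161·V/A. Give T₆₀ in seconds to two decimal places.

0.49 s

A = Σ Sᵢαᵢ = 48·0.43 + 32·0.35 + 80·0.61 + 158·0.17 = 107.50 m².
T₆₀ = 0.161·V/A = 0.161·327/107.50 = 0.490 s.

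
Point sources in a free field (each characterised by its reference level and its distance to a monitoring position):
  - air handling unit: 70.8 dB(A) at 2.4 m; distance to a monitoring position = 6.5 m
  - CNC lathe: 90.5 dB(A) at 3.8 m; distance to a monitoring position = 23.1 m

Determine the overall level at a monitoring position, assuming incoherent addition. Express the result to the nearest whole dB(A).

First find each source's level at the receiver (point-source: −20·log₁₀(r/r_ref)), then combine on an intensity basis.
air handling unit: 70.8 − 20·log₁₀(6.5/2.4) = 70.8 − 8.65 = 62.15 dB(A).
CNC lathe: 90.5 − 20·log₁₀(23.1/3.8) = 90.5 − 15.68 = 74.82 dB(A).
Σ 10^(L/10) = 3.200e+07 → L_total = 10·log₁₀(3.200e+07) = 75.05 dB(A).

75 dB(A)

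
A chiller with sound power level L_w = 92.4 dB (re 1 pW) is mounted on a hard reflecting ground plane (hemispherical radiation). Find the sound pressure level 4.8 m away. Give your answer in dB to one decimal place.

L_p = L_w − 10·log₁₀(2π·r²) with r = 4.8 m.
2π·r² = 144.8 m², 10·log₁₀ of that is 21.607 dB.
L_p = 92.4 − 21.607 = 70.79 dB.

70.8 dB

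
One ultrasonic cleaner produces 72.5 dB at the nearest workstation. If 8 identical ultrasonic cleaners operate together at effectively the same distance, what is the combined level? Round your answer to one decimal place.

N identical incoherent sources raise the level by 10·log₁₀ N.
L_total = 72.5 + 10·log₁₀(8) = 72.5 + 9.031 = 81.53 dB.

81.5 dB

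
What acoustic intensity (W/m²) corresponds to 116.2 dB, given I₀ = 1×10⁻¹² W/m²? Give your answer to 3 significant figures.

0.417 W/m²

I/I₀ = 10^(116.2/10) = 4.169e+11, so I = 4.169e+11 × 10⁻¹² W/m².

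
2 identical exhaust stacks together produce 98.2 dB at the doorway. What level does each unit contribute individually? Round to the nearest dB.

95 dB

Dividing the total intensity by 2 lowers the level by 10·log₁₀ 2 = 3.010 dB: L₁ = 98.2 − 3.010.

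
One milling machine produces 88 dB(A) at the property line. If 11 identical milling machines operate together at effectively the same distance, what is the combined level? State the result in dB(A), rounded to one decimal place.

98.4 dB(A)

L_total = L₁ + 10·log₁₀ N for N identical incoherent sources.
L_total = 88 + 10·log₁₀(11) = 88 + 10.414 = 98.41 dB(A).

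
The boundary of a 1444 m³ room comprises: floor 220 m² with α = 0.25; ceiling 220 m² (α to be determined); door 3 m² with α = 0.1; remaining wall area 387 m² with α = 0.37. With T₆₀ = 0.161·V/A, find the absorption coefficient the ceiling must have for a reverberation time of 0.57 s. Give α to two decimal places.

Required total absorption A = 0.161·1444/0.57 = 407.87 m².
Absorption from the other surfaces = 220·0.25 + 3·0.1 + 387·0.37 = 198.49 m², so the ceiling must supply 209.38 m² over 220 m².
α = 209.38/220 = 0.952.

0.95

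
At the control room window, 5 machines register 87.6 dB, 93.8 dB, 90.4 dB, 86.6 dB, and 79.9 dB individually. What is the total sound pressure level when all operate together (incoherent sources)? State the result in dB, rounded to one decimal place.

96.7 dB

Incoherent sources combine by intensity addition: L_total = 10·log₁₀(Σ 10^(L_i/10)).
Σ 10^(L/10) = 10^(87.6/10) + 10^(93.8/10) + 10^(90.4/10) + 10^(86.6/10) + 10^(79.9/10) = 4.626e+09.
L_total = 10·log₁₀(4.626e+09) = 96.65 dB.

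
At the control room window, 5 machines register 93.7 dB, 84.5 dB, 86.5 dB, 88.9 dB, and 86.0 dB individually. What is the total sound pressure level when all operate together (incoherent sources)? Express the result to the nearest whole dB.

For uncorrelated sources the intensities add, so convert each level to linear form, sum, and take 10·log₁₀ of the total.
Σ 10^(L/10) = 10^(93.7/10) + 10^(84.5/10) + 10^(86.5/10) + 10^(88.9/10) + 10^(86.0/10) = 4.247e+09.
L_total = 10·log₁₀(4.247e+09) = 96.28 dB.

96 dB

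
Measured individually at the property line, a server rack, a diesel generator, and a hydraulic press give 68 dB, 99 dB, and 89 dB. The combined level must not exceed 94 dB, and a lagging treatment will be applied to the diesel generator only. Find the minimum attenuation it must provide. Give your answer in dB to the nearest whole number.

Fixed contribution from the other sources: Σ 10^(L/10) = 10^(68/10) + 10^(89/10) = 8.006e+08 (89.03 dB).
The limit corresponds to 10^(94/10) = 2.512e+09; subtracting the fixed part leaves 1.711e+09 for the diesel generator, i.e. 92.33 dB.
So the diesel generator must be reduced from 99 to 92.33 dB: IL = 6.67 dB.

7 dB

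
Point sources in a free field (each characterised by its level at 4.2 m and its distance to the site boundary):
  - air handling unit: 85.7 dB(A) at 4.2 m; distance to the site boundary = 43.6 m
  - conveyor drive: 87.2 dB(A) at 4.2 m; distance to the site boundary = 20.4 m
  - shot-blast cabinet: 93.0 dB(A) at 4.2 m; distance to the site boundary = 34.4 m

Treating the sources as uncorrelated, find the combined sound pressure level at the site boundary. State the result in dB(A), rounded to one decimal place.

77.4 dB(A)

Apply inverse-square spreading to bring every level to the receiver, then sum 10^(L/10).
air handling unit: 85.7 − 20·log₁₀(43.6/4.2) = 85.7 − 20.32 = 65.38 dB(A).
conveyor drive: 87.2 − 20·log₁₀(20.4/4.2) = 87.2 − 13.73 = 73.47 dB(A).
shot-blast cabinet: 93.0 − 20·log₁₀(34.4/4.2) = 93.0 − 18.27 = 74.73 dB(A).
Σ 10^(L/10) = 5.544e+07 → L_total = 10·log₁₀(5.544e+07) = 77.44 dB(A).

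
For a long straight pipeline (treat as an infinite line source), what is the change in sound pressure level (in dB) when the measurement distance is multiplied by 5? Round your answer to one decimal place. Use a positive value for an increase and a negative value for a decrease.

With cylindrical spreading the level changes by −10·log₁₀(r₂/r₁).
ΔL = −10·log₁₀(5) = -6.99 dB.

-7.0 dB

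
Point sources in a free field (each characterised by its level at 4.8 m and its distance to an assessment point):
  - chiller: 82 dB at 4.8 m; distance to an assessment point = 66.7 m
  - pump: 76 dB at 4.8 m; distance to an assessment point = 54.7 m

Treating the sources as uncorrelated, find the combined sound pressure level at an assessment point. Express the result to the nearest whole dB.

Propagate each source to the receiver with L = L_ref − 20·log₁₀(r/r_ref), then add intensities.
chiller: 82 − 20·log₁₀(66.7/4.8) = 82 − 22.86 = 59.14 dB.
pump: 76 − 20·log₁₀(54.7/4.8) = 76 − 21.13 = 54.87 dB.
Σ 10^(L/10) = 1.127e+06 → L_total = 10·log₁₀(1.127e+06) = 60.52 dB.

61 dB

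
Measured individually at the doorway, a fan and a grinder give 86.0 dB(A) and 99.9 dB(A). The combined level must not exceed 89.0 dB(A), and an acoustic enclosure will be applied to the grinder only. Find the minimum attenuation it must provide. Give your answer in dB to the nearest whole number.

Everything except the grinder sums to 10^(86.0/10) = 3.981e+08 in linear terms, 86.00 dB(A).
The limit corresponds to 10^(89.0/10) = 7.943e+08; subtracting the fixed part leaves 3.962e+08 for the grinder, i.e. 85.98 dB(A).
So the grinder must be reduced from 99.9 to 85.98 dB(A): IL = 13.92 dB.

14 dB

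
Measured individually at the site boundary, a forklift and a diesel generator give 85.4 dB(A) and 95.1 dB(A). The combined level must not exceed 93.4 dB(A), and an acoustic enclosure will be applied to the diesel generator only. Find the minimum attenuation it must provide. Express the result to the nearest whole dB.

2 dB

The untreated sources together contribute 10^(85.4/10) = 3.467e+08, i.e. 85.40 dB(A).
The limit corresponds to 10^(93.4/10) = 2.188e+09; subtracting the fixed part leaves 1.841e+09 for the diesel generator, i.e. 92.65 dB(A).
Required insertion loss = 95.1 − 92.65 = 2.45 dB.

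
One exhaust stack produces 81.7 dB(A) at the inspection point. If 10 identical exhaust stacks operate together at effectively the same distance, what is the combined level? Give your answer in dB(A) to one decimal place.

91.7 dB(A)

N identical incoherent sources raise the level by 10·log₁₀ N.
L_total = 81.7 + 10·log₁₀(10) = 81.7 + 10.000 = 91.70 dB(A).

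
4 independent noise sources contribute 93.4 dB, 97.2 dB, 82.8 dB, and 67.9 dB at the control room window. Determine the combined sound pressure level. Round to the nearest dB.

Incoherent sources combine by intensity addition: L_total = 10·log₁₀(Σ 10^(L_i/10)).
Σ 10^(L/10) = 10^(93.4/10) + 10^(97.2/10) + 10^(82.8/10) + 10^(67.9/10) = 7.633e+09.
L_total = 10·log₁₀(7.633e+09) = 98.83 dB.

99 dB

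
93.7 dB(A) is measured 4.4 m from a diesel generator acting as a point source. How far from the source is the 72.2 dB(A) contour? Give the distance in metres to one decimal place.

52.3 m

For a point source L₁ − L₂ = 20·log₁₀(r₂/r₁), so r₂ = r₁·10^((L₁−L₂)/20).
r₂ = 4.4·10^((93.7−72.2)/20) = 4.4·10^(21.5/20) = 52.29 m.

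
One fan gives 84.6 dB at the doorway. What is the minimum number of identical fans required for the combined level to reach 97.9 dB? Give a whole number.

22

N identical sources give L₁ + 10·log₁₀ N, so require 10·log₁₀ N ≥ 97.9 − 84.6 = 13.3 dB.
N ≥ 10^(13.3/10) = 21.380, so N = 22.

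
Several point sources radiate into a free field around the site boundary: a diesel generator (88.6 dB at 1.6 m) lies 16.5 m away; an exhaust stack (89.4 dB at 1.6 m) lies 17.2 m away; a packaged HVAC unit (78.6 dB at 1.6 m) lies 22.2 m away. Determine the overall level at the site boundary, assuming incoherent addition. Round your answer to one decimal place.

Apply inverse-square spreading to bring every level to the receiver, then sum 10^(L/10).
diesel generator: 88.6 − 20·log₁₀(16.5/1.6) = 88.6 − 20.27 = 68.33 dB.
exhaust stack: 89.4 − 20·log₁₀(17.2/1.6) = 89.4 − 20.63 = 68.77 dB.
packaged HVAC unit: 78.6 − 20·log₁₀(22.2/1.6) = 78.6 − 22.84 = 55.76 dB.
Σ 10^(L/10) = 1.472e+07 → L_total = 10·log₁₀(1.472e+07) = 71.68 dB.

71.7 dB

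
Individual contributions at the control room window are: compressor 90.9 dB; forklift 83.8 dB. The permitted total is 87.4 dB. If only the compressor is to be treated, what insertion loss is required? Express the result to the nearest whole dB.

6 dB

The untreated sources together contribute 10^(83.8/10) = 2.399e+08, i.e. 83.80 dB.
To meet 87.4 dB overall, the treated compressor may contribute at most 10^(87.4/10) − 2.399e+08 = 3.097e+08, i.e. 84.91 dB.
So the compressor must be reduced from 90.9 to 84.91 dB: IL = 5.99 dB.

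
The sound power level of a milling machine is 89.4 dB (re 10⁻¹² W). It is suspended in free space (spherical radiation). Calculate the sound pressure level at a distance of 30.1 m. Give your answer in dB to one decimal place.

48.8 dB

Free-field spherical radiation: L_p = L_w − 10·log₁₀(4π·r²), r = 30.1 m.
4π·r² = 1.139e+04 m², 10·log₁₀ of that is 40.563 dB.
L_p = 89.4 − 40.563 = 48.84 dB.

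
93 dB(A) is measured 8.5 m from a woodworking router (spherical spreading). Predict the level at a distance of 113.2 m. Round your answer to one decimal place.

For a point source, L₂ = L₁ − 20·log₁₀(r₂/r₁).
L₂ = 93 − 20·log₁₀(113.2/8.5) = 93 − 22.489 = 70.51 dB(A).

70.5 dB(A)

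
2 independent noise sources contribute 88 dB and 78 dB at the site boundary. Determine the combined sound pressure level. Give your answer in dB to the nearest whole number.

88 dB

For uncorrelated sources the intensities add, so convert each level to linear form, sum, and take 10·log₁₀ of the total.
Σ 10^(L/10) = 10^(88/10) + 10^(78/10) = 6.941e+08.
L_total = 10·log₁₀(6.941e+08) = 88.41 dB.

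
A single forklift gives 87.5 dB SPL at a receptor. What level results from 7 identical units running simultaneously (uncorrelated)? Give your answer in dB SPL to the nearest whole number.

With 7 equal, uncorrelated contributions the intensity is 7× that of one unit, giving a rise of 10·log₁₀ 7.
L_total = 87.5 + 10·log₁₀(7) = 87.5 + 8.451 = 95.95 dB SPL.

96 dB SPL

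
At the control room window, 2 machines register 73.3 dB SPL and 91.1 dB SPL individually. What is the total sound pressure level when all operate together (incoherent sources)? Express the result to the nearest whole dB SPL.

91 dB SPL

For uncorrelated sources the intensities add, so convert each level to linear form, sum, and take 10·log₁₀ of the total.
Σ 10^(L/10) = 10^(73.3/10) + 10^(91.1/10) = 1.310e+09.
L_total = 10·log₁₀(1.310e+09) = 91.17 dB SPL.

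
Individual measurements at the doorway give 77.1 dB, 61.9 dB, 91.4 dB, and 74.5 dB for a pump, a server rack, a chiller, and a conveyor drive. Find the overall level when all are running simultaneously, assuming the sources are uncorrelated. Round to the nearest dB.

92 dB

Incoherent sources combine by intensity addition: L_total = 10·log₁₀(Σ 10^(L_i/10)).
Σ 10^(L/10) = 10^(77.1/10) + 10^(61.9/10) + 10^(91.4/10) + 10^(74.5/10) = 1.461e+09.
L_total = 10·log₁₀(1.461e+09) = 91.65 dB.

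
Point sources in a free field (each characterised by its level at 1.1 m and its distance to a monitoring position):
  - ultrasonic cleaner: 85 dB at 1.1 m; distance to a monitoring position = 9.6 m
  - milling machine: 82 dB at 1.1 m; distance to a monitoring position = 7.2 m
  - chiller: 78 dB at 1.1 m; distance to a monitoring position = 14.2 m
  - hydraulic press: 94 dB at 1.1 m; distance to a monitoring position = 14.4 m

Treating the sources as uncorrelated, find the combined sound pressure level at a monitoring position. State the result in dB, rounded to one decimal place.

73.6 dB

First find each source's level at the receiver (point-source: −20·log₁₀(r/r_ref)), then combine on an intensity basis.
ultrasonic cleaner: 85 − 20·log₁₀(9.6/1.1) = 85 − 18.82 = 66.18 dB.
milling machine: 82 − 20·log₁₀(7.2/1.1) = 82 − 16.32 = 65.68 dB.
chiller: 78 − 20·log₁₀(14.2/1.1) = 78 − 22.22 = 55.78 dB.
hydraulic press: 94 − 20·log₁₀(14.4/1.1) = 94 − 22.34 = 71.66 dB.
Σ 10^(L/10) = 2.289e+07 → L_total = 10·log₁₀(2.289e+07) = 73.60 dB.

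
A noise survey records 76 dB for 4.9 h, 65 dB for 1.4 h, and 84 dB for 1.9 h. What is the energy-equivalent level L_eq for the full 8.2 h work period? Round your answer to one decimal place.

79.2 dB

Weight each interval's intensity by its duration and average over T = 8.2 h:
Σ tᵢ·10^(Lᵢ/10) = 4.9·10^(76/10) + 1.4·10^(65/10) + 1.9·10^(84/10) = 6.768e+08.
L_eq = 10·log₁₀(6.768e+08/8.2) = 79.17 dB.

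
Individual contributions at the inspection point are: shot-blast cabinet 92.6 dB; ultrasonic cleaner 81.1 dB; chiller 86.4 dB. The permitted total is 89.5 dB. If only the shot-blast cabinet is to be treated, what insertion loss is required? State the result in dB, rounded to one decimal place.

Fixed contribution from the other sources: Σ 10^(L/10) = 10^(81.1/10) + 10^(86.4/10) = 5.653e+08 (87.52 dB).
To meet 89.5 dB overall, the treated shot-blast cabinet may contribute at most 10^(89.5/10) − 5.653e+08 = 3.259e+08, i.e. 85.13 dB.
So the shot-blast cabinet must be reduced from 92.6 to 85.13 dB: IL = 7.47 dB.

7.5 dB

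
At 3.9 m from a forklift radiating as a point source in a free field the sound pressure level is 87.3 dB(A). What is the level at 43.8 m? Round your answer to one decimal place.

Point-source attenuation: ΔL = 20·log₁₀(r₂/r₁) = 20·log₁₀(43.8/3.9) = 21.008 dB.
L₂ = 87.3 − 20·log₁₀(43.8/3.9) = 87.3 − 21.008 = 66.29 dB(A).

66.3 dB(A)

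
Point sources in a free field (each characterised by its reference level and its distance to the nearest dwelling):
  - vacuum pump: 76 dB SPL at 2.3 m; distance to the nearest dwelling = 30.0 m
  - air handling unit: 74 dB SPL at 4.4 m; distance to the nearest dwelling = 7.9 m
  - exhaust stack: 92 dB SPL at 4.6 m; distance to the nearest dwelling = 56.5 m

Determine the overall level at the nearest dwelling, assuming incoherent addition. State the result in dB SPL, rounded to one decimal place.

72.7 dB SPL

Propagate each source to the receiver with L = L_ref − 20·log₁₀(r/r_ref), then add intensities.
vacuum pump: 76 − 20·log₁₀(30.0/2.3) = 76 − 22.31 = 53.69 dB SPL.
air handling unit: 74 − 20·log₁₀(7.9/4.4) = 74 − 5.08 = 68.92 dB SPL.
exhaust stack: 92 − 20·log₁₀(56.5/4.6) = 92 − 21.79 = 70.21 dB SPL.
Σ 10^(L/10) = 1.853e+07 → L_total = 10·log₁₀(1.853e+07) = 72.68 dB SPL.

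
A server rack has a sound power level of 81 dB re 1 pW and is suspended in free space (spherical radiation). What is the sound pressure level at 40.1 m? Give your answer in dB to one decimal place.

37.9 dB

L_p = L_w − 10·log₁₀(4π·r²) with r = 40.1 m.
4π·r² = 2.021e+04 m², 10·log₁₀ of that is 43.055 dB.
L_p = 81 − 43.055 = 37.95 dB.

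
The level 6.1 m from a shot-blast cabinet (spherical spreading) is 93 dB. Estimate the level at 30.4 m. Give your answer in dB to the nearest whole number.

79 dB

For a point source, L₂ = L₁ − 20·log₁₀(r₂/r₁).
L₂ = 93 − 20·log₁₀(30.4/6.1) = 93 − 13.951 = 79.05 dB.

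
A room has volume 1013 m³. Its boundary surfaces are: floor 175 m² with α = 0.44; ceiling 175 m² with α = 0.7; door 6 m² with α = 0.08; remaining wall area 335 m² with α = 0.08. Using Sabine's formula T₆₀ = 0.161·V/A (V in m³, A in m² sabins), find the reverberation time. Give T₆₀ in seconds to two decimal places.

Summing Sᵢαᵢ: 175·0.44 + 175·0.7 + 6·0.08 + 335·0.08 = 226.78 m².
T₆₀ = 0.161·V/A = 0.161·1013/226.78 = 0.719 s.

0.72 s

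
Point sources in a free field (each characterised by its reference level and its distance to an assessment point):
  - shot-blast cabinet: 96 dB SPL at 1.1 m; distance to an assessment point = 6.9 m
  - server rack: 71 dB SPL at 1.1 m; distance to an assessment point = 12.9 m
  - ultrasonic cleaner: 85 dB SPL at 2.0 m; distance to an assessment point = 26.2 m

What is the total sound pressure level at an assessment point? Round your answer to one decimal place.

Apply inverse-square spreading to bring every level to the receiver, then sum 10^(L/10).
shot-blast cabinet: 96 − 20·log₁₀(6.9/1.1) = 96 − 15.95 = 80.05 dB SPL.
server rack: 71 − 20·log₁₀(12.9/1.1) = 71 − 21.38 = 49.62 dB SPL.
ultrasonic cleaner: 85 − 20·log₁₀(26.2/2.0) = 85 − 22.35 = 62.65 dB SPL.
Σ 10^(L/10) = 1.031e+08 → L_total = 10·log₁₀(1.031e+08) = 80.13 dB SPL.

80.1 dB SPL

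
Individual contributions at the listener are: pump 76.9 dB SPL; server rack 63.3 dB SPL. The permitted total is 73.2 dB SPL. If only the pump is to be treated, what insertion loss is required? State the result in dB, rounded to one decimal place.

The untreated sources together contribute 10^(63.3/10) = 2.138e+06, i.e. 63.30 dB SPL.
The limit corresponds to 10^(73.2/10) = 2.089e+07; subtracting the fixed part leaves 1.875e+07 for the pump, i.e. 72.73 dB SPL.
Required insertion loss = 76.9 − 72.73 = 4.17 dB.

4.2 dB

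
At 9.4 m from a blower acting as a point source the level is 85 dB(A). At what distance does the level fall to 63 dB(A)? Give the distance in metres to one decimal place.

For a point source L₁ − L₂ = 20·log₁₀(r₂/r₁), so r₂ = r₁·10^((L₁−L₂)/20).
r₂ = 9.4·10^((85−63)/20) = 9.4·10^(22.0/20) = 118.34 m.

118.3 m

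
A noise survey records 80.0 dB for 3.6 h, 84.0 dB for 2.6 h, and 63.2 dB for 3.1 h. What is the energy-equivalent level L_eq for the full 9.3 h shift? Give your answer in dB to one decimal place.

Weight each interval's intensity by its duration and average over T = 9.3 h:
Σ tᵢ·10^(Lᵢ/10) = 3.6·10^(80.0/10) + 2.6·10^(84.0/10) + 3.1·10^(63.2/10) = 1.020e+09.
L_eq = 10·log₁₀(1.020e+09/9.3) = 80.40 dB.

80.4 dB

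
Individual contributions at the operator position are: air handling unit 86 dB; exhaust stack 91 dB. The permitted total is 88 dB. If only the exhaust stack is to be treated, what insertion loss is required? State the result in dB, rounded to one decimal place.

Fixed contribution from the other source: Σ 10^(L/10) = 10^(86/10) = 3.981e+08 (86.00 dB).
The limit corresponds to 10^(88/10) = 6.310e+08; subtracting the fixed part leaves 2.329e+08 for the exhaust stack, i.e. 83.67 dB.
Required insertion loss = 91 − 83.67 = 7.33 dB.

7.3 dB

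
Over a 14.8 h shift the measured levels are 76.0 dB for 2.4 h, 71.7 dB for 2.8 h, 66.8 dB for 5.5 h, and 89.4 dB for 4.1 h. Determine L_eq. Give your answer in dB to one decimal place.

The energy average is taken in the linear domain: L_eq = 10·log₁₀[(Σ tᵢ·10^(Lᵢ/10))/T], T = 14.8 h.
Σ tᵢ·10^(Lᵢ/10) = 2.4·10^(76.0/10) + 2.8·10^(71.7/10) + 5.5·10^(66.8/10) + 4.1·10^(89.4/10) = 3.734e+09.
L_eq = 10·log₁₀(3.734e+09/14.8) = 84.02 dB.

84.0 dB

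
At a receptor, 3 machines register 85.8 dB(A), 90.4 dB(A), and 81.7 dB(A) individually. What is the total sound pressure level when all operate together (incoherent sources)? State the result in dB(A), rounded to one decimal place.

92.1 dB(A)

For uncorrelated sources the intensities add, so convert each level to linear form, sum, and take 10·log₁₀ of the total.
Σ 10^(L/10) = 10^(85.8/10) + 10^(90.4/10) + 10^(81.7/10) = 1.625e+09.
L_total = 10·log₁₀(1.625e+09) = 92.11 dB(A).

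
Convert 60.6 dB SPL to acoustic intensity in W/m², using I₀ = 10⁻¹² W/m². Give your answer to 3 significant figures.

1.15e-06 W/m²

L = 10·log₁₀(I/I₀) ⇒ I = I₀·10^(L/10) = 10⁻¹² × 10^6.06.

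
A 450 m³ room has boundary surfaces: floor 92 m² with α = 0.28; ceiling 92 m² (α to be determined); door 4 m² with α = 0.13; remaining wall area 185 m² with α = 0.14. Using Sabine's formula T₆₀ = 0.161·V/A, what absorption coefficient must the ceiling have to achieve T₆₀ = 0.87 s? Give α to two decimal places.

0.34

From T₆₀ = 0.161·V/A, the target T₆₀ = 0.87 s needs A = 0.161·450/0.87 = 83.28 m².
Absorption from the other surfaces = 92·0.28 + 4·0.13 + 185·0.14 = 52.18 m², so the ceiling must supply 31.10 m² over 92 m².
α = 31.10/92 = 0.338.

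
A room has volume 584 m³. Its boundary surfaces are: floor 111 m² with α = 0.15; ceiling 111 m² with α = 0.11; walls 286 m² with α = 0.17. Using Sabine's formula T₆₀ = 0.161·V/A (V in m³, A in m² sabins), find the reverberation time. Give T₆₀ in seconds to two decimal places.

1.21 s

A = Σ Sᵢαᵢ = 111·0.15 + 111·0.11 + 286·0.17 = 77.48 m².
T₆₀ = 0.161·V/A = 0.161·584/77.48 = 1.214 s.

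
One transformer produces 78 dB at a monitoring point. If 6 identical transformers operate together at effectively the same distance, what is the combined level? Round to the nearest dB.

With 6 equal, uncorrelated contributions the intensity is 6× that of one unit, giving a rise of 10·log₁₀ 6.
L_total = 78 + 10·log₁₀(6) = 78 + 7.782 = 85.78 dB.

86 dB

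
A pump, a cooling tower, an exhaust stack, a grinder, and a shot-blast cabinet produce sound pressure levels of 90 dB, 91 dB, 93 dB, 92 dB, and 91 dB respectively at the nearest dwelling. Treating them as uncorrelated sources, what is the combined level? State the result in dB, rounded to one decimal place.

98.5 dB

Incoherent sources combine by intensity addition: L_total = 10·log₁₀(Σ 10^(L_i/10)).
Σ 10^(L/10) = 10^(90/10) + 10^(91/10) + 10^(93/10) + 10^(92/10) + 10^(91/10) = 7.098e+09.
L_total = 10·log₁₀(7.098e+09) = 98.51 dB.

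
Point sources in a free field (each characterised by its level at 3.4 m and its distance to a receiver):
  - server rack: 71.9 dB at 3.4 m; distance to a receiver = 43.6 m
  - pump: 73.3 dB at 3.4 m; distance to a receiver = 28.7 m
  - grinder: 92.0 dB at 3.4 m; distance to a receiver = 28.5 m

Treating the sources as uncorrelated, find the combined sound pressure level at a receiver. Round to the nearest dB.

Apply inverse-square spreading to bring every level to the receiver, then sum 10^(L/10).
server rack: 71.9 − 20·log₁₀(43.6/3.4) = 71.9 − 22.16 = 49.74 dB.
pump: 73.3 − 20·log₁₀(28.7/3.4) = 73.3 − 18.53 = 54.77 dB.
grinder: 92.0 − 20·log₁₀(28.5/3.4) = 92.0 − 18.47 = 73.53 dB.
Σ 10^(L/10) = 2.295e+07 → L_total = 10·log₁₀(2.295e+07) = 73.61 dB.

74 dB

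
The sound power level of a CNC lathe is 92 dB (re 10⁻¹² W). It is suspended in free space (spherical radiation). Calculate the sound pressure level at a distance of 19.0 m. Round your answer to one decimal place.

L_p = L_w − 10·log₁₀(4π·r²) with r = 19.0 m.
4π·r² = 4536 m², 10·log₁₀ of that is 36.567 dB.
L_p = 92 − 36.567 = 55.43 dB.

55.4 dB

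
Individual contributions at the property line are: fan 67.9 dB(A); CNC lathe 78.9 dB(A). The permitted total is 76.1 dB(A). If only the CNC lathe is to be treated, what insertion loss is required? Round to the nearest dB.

The untreated sources together contribute 10^(67.9/10) = 6.166e+06, i.e. 67.90 dB(A).
The limit corresponds to 10^(76.1/10) = 4.074e+07; subtracting the fixed part leaves 3.457e+07 for the CNC lathe, i.e. 75.39 dB(A).
Required insertion loss = 78.9 − 75.39 = 3.51 dB.

4 dB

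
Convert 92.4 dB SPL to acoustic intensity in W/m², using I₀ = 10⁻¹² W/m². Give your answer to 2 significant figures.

I = I₀·10^(L/10) = 10⁻¹² × 10^(92.4/10) = 10^(-2.760).

0.0017 W/m²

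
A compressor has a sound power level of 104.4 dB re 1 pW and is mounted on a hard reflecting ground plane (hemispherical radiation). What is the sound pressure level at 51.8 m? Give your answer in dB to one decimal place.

62.1 dB

The power spreads over a hemisphere of area 2π·r², so L_p = L_w − 10·log₁₀(2π·r²).
2π·r² = 1.686e+04 m², 10·log₁₀ of that is 42.268 dB.
L_p = 104.4 − 42.268 = 62.13 dB.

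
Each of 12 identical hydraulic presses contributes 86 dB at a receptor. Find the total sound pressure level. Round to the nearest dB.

N identical incoherent sources raise the level by 10·log₁₀ N.
L_total = 86 + 10·log₁₀(12) = 86 + 10.792 = 96.79 dB.

97 dB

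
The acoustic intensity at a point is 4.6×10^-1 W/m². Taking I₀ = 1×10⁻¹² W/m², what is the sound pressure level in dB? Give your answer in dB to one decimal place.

116.6 dB

I/I₀ = 4.6×10^-1/10⁻¹² = 4.6×10^11, and L = 10·log₁₀(I/I₀).
L = 10·(0.6628 + 11) = 116.63 dB.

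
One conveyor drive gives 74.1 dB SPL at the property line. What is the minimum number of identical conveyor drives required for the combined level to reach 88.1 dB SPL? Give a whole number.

The shortfall is 88.1 − 74.1 = 14.0 dB, and N units add 10·log₁₀ N, so need 10·log₁₀ N ≥ 14.0.
N ≥ 10^(14.0/10) = 25.119, so N = 26.

26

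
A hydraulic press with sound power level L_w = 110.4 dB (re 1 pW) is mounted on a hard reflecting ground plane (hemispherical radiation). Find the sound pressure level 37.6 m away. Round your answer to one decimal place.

70.9 dB

L_p = L_w − 10·log₁₀(2π·r²) with r = 37.6 m.
2π·r² = 8883 m², 10·log₁₀ of that is 39.486 dB.
L_p = 110.4 − 39.486 = 70.91 dB.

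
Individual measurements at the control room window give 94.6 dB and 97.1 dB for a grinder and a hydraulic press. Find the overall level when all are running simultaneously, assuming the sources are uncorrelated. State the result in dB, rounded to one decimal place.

Incoherent sources combine by intensity addition: L_total = 10·log₁₀(Σ 10^(L_i/10)).
Σ 10^(L/10) = 10^(94.6/10) + 10^(97.1/10) = 8.013e+09.
L_total = 10·log₁₀(8.013e+09) = 99.04 dB.

99.0 dB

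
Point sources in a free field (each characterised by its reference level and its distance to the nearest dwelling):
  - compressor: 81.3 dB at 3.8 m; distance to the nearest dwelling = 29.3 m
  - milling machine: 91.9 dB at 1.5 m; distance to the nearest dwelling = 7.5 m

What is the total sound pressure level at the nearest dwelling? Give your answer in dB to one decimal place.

Apply inverse-square spreading to bring every level to the receiver, then sum 10^(L/10).
compressor: 81.3 − 20·log₁₀(29.3/3.8) = 81.3 − 17.74 = 63.56 dB.
milling machine: 91.9 − 20·log₁₀(7.5/1.5) = 91.9 − 13.98 = 77.92 dB.
Σ 10^(L/10) = 6.422e+07 → L_total = 10·log₁₀(6.422e+07) = 78.08 dB.

78.1 dB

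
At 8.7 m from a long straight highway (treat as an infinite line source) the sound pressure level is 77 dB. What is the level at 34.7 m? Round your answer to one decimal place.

Line-source attenuation: ΔL = 10·log₁₀(r₂/r₁) = 10·log₁₀(34.7/8.7) = 6.008 dB.
L₂ = 77 − 10·log₁₀(34.7/8.7) = 77 − 6.008 = 70.99 dB.

71.0 dB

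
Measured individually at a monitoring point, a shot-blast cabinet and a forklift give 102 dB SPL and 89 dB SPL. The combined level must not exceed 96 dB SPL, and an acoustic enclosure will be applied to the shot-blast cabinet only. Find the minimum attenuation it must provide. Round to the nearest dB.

7 dB

The untreated sources together contribute 10^(89/10) = 7.943e+08, i.e. 89.00 dB SPL.
The limit corresponds to 10^(96/10) = 3.981e+09; subtracting the fixed part leaves 3.187e+09 for the shot-blast cabinet, i.e. 95.03 dB SPL.
Required insertion loss = 102 − 95.03 = 6.97 dB.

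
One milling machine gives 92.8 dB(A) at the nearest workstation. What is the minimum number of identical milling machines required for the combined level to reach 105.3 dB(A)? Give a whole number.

The shortfall is 105.3 − 92.8 = 12.5 dB, and N units add 10·log₁₀ N, so need 10·log₁₀ N ≥ 12.5.
N ≥ 10^(12.5/10) = 17.783, so N = 18.

18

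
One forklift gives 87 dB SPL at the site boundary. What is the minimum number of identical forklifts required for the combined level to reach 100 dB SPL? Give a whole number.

Need L₁ + 10·log₁₀ N ≥ 100, i.e. log₁₀ N ≥ 1.30.
N ≥ 10^(13.0/10) = 19.953, so N = 20.

20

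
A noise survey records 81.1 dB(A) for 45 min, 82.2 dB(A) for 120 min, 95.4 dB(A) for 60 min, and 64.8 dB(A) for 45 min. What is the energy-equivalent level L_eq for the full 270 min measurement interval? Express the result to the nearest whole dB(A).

L_eq = 10·log₁₀[(1/T)·Σ tᵢ·10^(Lᵢ/10)] with T = 270 min.
Σ tᵢ·10^(Lᵢ/10) = 45·10^(81.1/10) + 120·10^(82.2/10) + 60·10^(95.4/10) + 45·10^(64.8/10) = 2.339e+11.
L_eq = 10·log₁₀(2.339e+11/270) = 89.38 dB(A).

89 dB(A)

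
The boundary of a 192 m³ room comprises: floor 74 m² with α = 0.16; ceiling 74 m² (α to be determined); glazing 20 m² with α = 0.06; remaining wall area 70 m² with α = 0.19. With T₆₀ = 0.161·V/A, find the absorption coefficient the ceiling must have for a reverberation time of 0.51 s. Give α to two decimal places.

0.46

From T₆₀ = 0.161·V/A, the target T₆₀ = 0.51 s needs A = 0.161·192/0.51 = 60.61 m².
Absorption from the other surfaces = 74·0.16 + 20·0.06 + 70·0.19 = 26.34 m², so the ceiling must supply 34.27 m² over 74 m².
α = 34.27/74 = 0.463.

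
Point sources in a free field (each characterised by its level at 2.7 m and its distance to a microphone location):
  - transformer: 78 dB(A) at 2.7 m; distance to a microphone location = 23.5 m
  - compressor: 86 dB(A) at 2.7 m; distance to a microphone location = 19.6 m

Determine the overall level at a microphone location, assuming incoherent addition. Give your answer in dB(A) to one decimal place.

69.2 dB(A)

Propagate each source to the receiver with L = L_ref − 20·log₁₀(r/r_ref), then add intensities.
transformer: 78 − 20·log₁₀(23.5/2.7) = 78 − 18.79 = 59.21 dB(A).
compressor: 86 − 20·log₁₀(19.6/2.7) = 86 − 17.22 = 68.78 dB(A).
Σ 10^(L/10) = 8.388e+06 → L_total = 10·log₁₀(8.388e+06) = 69.24 dB(A).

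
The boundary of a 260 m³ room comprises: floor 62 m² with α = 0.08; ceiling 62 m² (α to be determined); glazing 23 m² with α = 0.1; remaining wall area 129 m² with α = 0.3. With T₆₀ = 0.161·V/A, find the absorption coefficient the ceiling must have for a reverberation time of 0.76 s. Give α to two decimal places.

0.15

A = 0.161·V/T₆₀ = 0.161·260/0.76 = 55.08 m² sabins.
Absorption from the other surfaces = 62·0.08 + 23·0.1 + 129·0.3 = 45.96 m², so the ceiling must supply 9.12 m² over 62 m².
α = 9.12/62 = 0.147.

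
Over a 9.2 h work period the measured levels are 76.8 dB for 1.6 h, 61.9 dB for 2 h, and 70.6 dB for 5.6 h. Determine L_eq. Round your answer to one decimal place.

71.9 dB

Weight each interval's intensity by its duration and average over T = 9.2 h:
Σ tᵢ·10^(Lᵢ/10) = 1.6·10^(76.8/10) + 2·10^(61.9/10) + 5.6·10^(70.6/10) = 1.440e+08.
L_eq = 10·log₁₀(1.440e+08/9.2) = 71.94 dB.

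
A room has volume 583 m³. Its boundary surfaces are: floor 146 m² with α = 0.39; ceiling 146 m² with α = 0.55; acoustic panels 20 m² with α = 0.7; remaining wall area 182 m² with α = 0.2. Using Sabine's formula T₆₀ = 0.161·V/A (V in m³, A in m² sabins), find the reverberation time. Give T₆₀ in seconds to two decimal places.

0.50 s

Total absorption A = 146·0.39 + 146·0.55 + 20·0.7 + 182·0.2 = 187.64 m² sabins.
T₆₀ = 0.161·V/A = 0.161·583/187.64 = 0.500 s.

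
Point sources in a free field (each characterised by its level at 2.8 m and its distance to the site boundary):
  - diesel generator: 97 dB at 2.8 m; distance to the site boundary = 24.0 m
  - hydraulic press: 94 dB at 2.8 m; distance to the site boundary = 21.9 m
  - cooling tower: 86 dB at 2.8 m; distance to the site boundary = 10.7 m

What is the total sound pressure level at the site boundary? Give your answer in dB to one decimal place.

81.4 dB

Propagate each source to the receiver with L = L_ref − 20·log₁₀(r/r_ref), then add intensities.
diesel generator: 97 − 20·log₁₀(24.0/2.8) = 97 − 18.66 = 78.34 dB.
hydraulic press: 94 − 20·log₁₀(21.9/2.8) = 94 − 17.87 = 76.13 dB.
cooling tower: 86 − 20·log₁₀(10.7/2.8) = 86 − 11.64 = 74.36 dB.
Σ 10^(L/10) = 1.365e+08 → L_total = 10·log₁₀(1.365e+08) = 81.35 dB.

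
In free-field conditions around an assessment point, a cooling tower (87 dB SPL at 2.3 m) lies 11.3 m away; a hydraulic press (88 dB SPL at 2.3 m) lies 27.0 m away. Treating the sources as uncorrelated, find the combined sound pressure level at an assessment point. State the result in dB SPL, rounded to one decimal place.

First find each source's level at the receiver (point-source: −20·log₁₀(r/r_ref)), then combine on an intensity basis.
cooling tower: 87 − 20·log₁₀(11.3/2.3) = 87 − 13.83 = 73.17 dB SPL.
hydraulic press: 88 − 20·log₁₀(27.0/2.3) = 88 − 21.39 = 66.61 dB SPL.
Σ 10^(L/10) = 2.534e+07 → L_total = 10·log₁₀(2.534e+07) = 74.04 dB SPL.

74.0 dB SPL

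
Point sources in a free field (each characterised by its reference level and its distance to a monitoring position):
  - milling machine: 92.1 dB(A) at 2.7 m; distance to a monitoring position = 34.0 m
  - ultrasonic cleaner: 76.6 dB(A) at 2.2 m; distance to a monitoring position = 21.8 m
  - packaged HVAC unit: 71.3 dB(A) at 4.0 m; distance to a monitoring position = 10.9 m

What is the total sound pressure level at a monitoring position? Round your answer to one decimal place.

Propagate each source to the receiver with L = L_ref − 20·log₁₀(r/r_ref), then add intensities.
milling machine: 92.1 − 20·log₁₀(34.0/2.7) = 92.1 − 22.00 = 70.10 dB(A).
ultrasonic cleaner: 76.6 − 20·log₁₀(21.8/2.2) = 76.6 − 19.92 = 56.68 dB(A).
packaged HVAC unit: 71.3 − 20·log₁₀(10.9/4.0) = 71.3 − 8.71 = 62.59 dB(A).
Σ 10^(L/10) = 1.251e+07 → L_total = 10·log₁₀(1.251e+07) = 70.97 dB(A).

71.0 dB(A)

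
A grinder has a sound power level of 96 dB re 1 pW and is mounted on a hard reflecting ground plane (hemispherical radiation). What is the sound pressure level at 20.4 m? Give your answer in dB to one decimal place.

The power spreads over a hemisphere of area 2π·r², so L_p = L_w − 10·log₁₀(2π·r²).
2π·r² = 2615 m², 10·log₁₀ of that is 34.174 dB.
L_p = 96 − 34.174 = 61.83 dB.

61.8 dB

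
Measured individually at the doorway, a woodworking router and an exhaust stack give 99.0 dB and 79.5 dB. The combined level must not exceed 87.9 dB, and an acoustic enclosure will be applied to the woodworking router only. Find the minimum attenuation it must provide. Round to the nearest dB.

The untreated sources together contribute 10^(79.5/10) = 8.913e+07, i.e. 79.50 dB.
To meet 87.9 dB overall, the treated woodworking router may contribute at most 10^(87.9/10) − 8.913e+07 = 5.275e+08, i.e. 87.22 dB.
Required insertion loss = 99.0 − 87.22 = 11.78 dB.

12 dB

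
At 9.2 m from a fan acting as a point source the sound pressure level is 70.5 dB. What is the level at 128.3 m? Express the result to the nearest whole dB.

For a point source, L₂ = L₁ − 20·log₁₀(r₂/r₁).
L₂ = 70.5 − 20·log₁₀(128.3/9.2) = 70.5 − 22.889 = 47.61 dB.

48 dB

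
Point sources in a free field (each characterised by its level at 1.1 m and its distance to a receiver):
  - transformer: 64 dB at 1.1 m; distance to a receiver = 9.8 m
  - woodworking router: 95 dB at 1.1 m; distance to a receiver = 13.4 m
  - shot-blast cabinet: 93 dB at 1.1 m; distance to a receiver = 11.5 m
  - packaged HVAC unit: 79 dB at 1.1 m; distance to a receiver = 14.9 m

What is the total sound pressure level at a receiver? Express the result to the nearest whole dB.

76 dB

Propagate each source to the receiver with L = L_ref − 20·log₁₀(r/r_ref), then add intensities.
transformer: 64 − 20·log₁₀(9.8/1.1) = 64 − 19.00 = 45.00 dB.
woodworking router: 95 − 20·log₁₀(13.4/1.1) = 95 − 21.71 = 73.29 dB.
shot-blast cabinet: 93 − 20·log₁₀(11.5/1.1) = 93 − 20.39 = 72.61 dB.
packaged HVAC unit: 79 − 20·log₁₀(14.9/1.1) = 79 − 22.64 = 56.36 dB.
Σ 10^(L/10) = 4.003e+07 → L_total = 10·log₁₀(4.003e+07) = 76.02 dB.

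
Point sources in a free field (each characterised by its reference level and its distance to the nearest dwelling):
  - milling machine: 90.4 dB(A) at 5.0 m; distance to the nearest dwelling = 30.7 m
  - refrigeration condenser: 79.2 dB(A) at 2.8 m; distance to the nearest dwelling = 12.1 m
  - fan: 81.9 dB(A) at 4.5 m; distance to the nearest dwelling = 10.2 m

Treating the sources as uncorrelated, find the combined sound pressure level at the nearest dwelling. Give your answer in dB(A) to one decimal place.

First find each source's level at the receiver (point-source: −20·log₁₀(r/r_ref)), then combine on an intensity basis.
milling machine: 90.4 − 20·log₁₀(30.7/5.0) = 90.4 − 15.76 = 74.64 dB(A).
refrigeration condenser: 79.2 − 20·log₁₀(12.1/2.8) = 79.2 − 12.71 = 66.49 dB(A).
fan: 81.9 − 20·log₁₀(10.2/4.5) = 81.9 − 7.11 = 74.79 dB(A).
Σ 10^(L/10) = 6.368e+07 → L_total = 10·log₁₀(6.368e+07) = 78.04 dB(A).

78.0 dB(A)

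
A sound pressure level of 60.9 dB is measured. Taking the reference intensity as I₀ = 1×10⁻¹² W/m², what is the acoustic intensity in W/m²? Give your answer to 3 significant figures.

1.23e-06 W/m²

L = 10·log₁₀(I/I₀) ⇒ I = I₀·10^(L/10) = 10⁻¹² × 10^6.09.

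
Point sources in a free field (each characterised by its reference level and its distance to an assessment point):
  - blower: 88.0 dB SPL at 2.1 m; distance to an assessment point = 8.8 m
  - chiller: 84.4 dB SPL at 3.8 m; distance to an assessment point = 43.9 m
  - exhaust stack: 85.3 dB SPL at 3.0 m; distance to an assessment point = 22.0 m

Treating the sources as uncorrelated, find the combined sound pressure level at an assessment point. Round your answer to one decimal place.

Propagate each source to the receiver with L = L_ref − 20·log₁₀(r/r_ref), then add intensities.
blower: 88.0 − 20·log₁₀(8.8/2.1) = 88.0 − 12.45 = 75.55 dB SPL.
chiller: 84.4 − 20·log₁₀(43.9/3.8) = 84.4 − 21.25 = 63.15 dB SPL.
exhaust stack: 85.3 − 20·log₁₀(22.0/3.0) = 85.3 − 17.31 = 67.99 dB SPL.
Σ 10^(L/10) = 4.430e+07 → L_total = 10·log₁₀(4.430e+07) = 76.46 dB SPL.

76.5 dB SPL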